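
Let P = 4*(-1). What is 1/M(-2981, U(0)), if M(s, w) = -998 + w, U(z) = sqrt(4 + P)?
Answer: -1/998 ≈ -0.0010020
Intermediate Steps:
P = -4
U(z) = 0 (U(z) = sqrt(4 - 4) = sqrt(0) = 0)
1/M(-2981, U(0)) = 1/(-998 + 0) = 1/(-998) = -1/998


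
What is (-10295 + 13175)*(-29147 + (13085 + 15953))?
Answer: -313920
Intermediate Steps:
(-10295 + 13175)*(-29147 + (13085 + 15953)) = 2880*(-29147 + 29038) = 2880*(-109) = -313920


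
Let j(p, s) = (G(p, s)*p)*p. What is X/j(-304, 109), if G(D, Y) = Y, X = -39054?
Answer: -19527/5036672 ≈ -0.0038770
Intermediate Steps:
j(p, s) = s*p² (j(p, s) = (s*p)*p = (p*s)*p = s*p²)
X/j(-304, 109) = -39054/(109*(-304)²) = -39054/(109*92416) = -39054/10073344 = -39054*1/10073344 = -19527/5036672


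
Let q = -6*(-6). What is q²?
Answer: 1296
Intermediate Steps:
q = 36
q² = 36² = 1296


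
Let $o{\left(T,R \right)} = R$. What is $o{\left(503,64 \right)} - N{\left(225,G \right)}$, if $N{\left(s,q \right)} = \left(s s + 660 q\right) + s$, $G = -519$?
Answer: $291754$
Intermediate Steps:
$N{\left(s,q \right)} = s + s^{2} + 660 q$ ($N{\left(s,q \right)} = \left(s^{2} + 660 q\right) + s = s + s^{2} + 660 q$)
$o{\left(503,64 \right)} - N{\left(225,G \right)} = 64 - \left(225 + 225^{2} + 660 \left(-519\right)\right) = 64 - \left(225 + 50625 - 342540\right) = 64 - -291690 = 64 + 291690 = 291754$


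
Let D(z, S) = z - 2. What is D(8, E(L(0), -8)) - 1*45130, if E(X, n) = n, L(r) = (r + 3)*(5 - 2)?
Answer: -45124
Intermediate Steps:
L(r) = 9 + 3*r (L(r) = (3 + r)*3 = 9 + 3*r)
D(z, S) = -2 + z
D(8, E(L(0), -8)) - 1*45130 = (-2 + 8) - 1*45130 = 6 - 45130 = -45124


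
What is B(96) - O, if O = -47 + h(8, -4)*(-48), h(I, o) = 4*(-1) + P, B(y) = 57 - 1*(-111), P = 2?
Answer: 119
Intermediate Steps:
B(y) = 168 (B(y) = 57 + 111 = 168)
h(I, o) = -2 (h(I, o) = 4*(-1) + 2 = -4 + 2 = -2)
O = 49 (O = -47 - 2*(-48) = -47 + 96 = 49)
B(96) - O = 168 - 1*49 = 168 - 49 = 119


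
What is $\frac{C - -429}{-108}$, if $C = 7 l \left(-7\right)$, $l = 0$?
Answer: $- \frac{143}{36} \approx -3.9722$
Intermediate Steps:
$C = 0$ ($C = 7 \cdot 0 \left(-7\right) = 0 \left(-7\right) = 0$)
$\frac{C - -429}{-108} = \frac{0 - -429}{-108} = \left(0 + 429\right) \left(- \frac{1}{108}\right) = 429 \left(- \frac{1}{108}\right) = - \frac{143}{36}$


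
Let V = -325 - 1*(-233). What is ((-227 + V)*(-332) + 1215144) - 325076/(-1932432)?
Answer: 638210870885/483108 ≈ 1.3211e+6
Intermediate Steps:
V = -92 (V = -325 + 233 = -92)
((-227 + V)*(-332) + 1215144) - 325076/(-1932432) = ((-227 - 92)*(-332) + 1215144) - 325076/(-1932432) = (-319*(-332) + 1215144) - 325076*(-1/1932432) = (105908 + 1215144) + 81269/483108 = 1321052 + 81269/483108 = 638210870885/483108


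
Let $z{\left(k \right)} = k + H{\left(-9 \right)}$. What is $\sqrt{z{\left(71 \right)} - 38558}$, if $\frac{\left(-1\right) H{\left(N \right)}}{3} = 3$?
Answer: $4 i \sqrt{2406} \approx 196.2 i$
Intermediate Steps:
$H{\left(N \right)} = -9$ ($H{\left(N \right)} = \left(-3\right) 3 = -9$)
$z{\left(k \right)} = -9 + k$ ($z{\left(k \right)} = k - 9 = -9 + k$)
$\sqrt{z{\left(71 \right)} - 38558} = \sqrt{\left(-9 + 71\right) - 38558} = \sqrt{62 - 38558} = \sqrt{-38496} = 4 i \sqrt{2406}$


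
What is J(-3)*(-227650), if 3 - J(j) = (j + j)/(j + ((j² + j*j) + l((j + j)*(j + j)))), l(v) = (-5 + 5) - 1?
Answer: -5463600/7 ≈ -7.8051e+5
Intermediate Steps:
l(v) = -1 (l(v) = 0 - 1 = -1)
J(j) = 3 - 2*j/(-1 + j + 2*j²) (J(j) = 3 - (j + j)/(j + ((j² + j*j) - 1)) = 3 - 2*j/(j + ((j² + j²) - 1)) = 3 - 2*j/(j + (2*j² - 1)) = 3 - 2*j/(j + (-1 + 2*j²)) = 3 - 2*j/(-1 + j + 2*j²))
J(-3)*(-227650) = ((-3 - 3 + 6*(-3)²)/(-1 - 3 + 2*(-3)²))*(-227650) = ((-3 - 3 + 6*9)/(-1 - 3 + 2*9))*(-227650) = ((-3 - 3 + 54)/(-1 - 3 + 18))*(-227650) = (48/14)*(-227650) = ((1/14)*48)*(-227650) = (24/7)*(-227650) = -5463600/7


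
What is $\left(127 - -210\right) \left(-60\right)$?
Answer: $-20220$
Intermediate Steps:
$\left(127 - -210\right) \left(-60\right) = \left(127 + 210\right) \left(-60\right) = 337 \left(-60\right) = -20220$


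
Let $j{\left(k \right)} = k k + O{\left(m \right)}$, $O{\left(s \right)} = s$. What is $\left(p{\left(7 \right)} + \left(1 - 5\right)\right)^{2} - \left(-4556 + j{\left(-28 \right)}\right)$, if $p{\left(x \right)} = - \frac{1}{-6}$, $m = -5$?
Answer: $\frac{136501}{36} \approx 3791.7$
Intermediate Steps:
$j{\left(k \right)} = -5 + k^{2}$ ($j{\left(k \right)} = k k - 5 = k^{2} - 5 = -5 + k^{2}$)
$p{\left(x \right)} = \frac{1}{6}$ ($p{\left(x \right)} = \left(-1\right) \left(- \frac{1}{6}\right) = \frac{1}{6}$)
$\left(p{\left(7 \right)} + \left(1 - 5\right)\right)^{2} - \left(-4556 + j{\left(-28 \right)}\right) = \left(\frac{1}{6} + \left(1 - 5\right)\right)^{2} - \left(-4556 - \left(5 - \left(-28\right)^{2}\right)\right) = \left(\frac{1}{6} + \left(1 - 5\right)\right)^{2} - \left(-4556 + \left(-5 + 784\right)\right) = \left(\frac{1}{6} - 4\right)^{2} - \left(-4556 + 779\right) = \left(- \frac{23}{6}\right)^{2} - -3777 = \frac{529}{36} + 3777 = \frac{136501}{36}$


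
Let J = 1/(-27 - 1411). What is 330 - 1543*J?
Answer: 476083/1438 ≈ 331.07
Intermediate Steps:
J = -1/1438 (J = 1/(-1438) = -1/1438 ≈ -0.00069541)
330 - 1543*J = 330 - 1543*(-1/1438) = 330 + 1543/1438 = 476083/1438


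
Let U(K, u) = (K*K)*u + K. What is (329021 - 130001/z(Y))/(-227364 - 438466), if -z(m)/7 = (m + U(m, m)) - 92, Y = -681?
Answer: -363693046195582/735994787541475 ≈ -0.49415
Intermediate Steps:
U(K, u) = K + u*K**2 (U(K, u) = K**2*u + K = u*K**2 + K = K + u*K**2)
z(m) = 644 - 7*m - 7*m*(1 + m**2) (z(m) = -7*((m + m*(1 + m*m)) - 92) = -7*((m + m*(1 + m**2)) - 92) = -7*(-92 + m + m*(1 + m**2)) = 644 - 7*m - 7*m*(1 + m**2))
(329021 - 130001/z(Y))/(-227364 - 438466) = (329021 - 130001/(644 - 14*(-681) - 7*(-681)**3))/(-227364 - 438466) = (329021 - 130001/(644 + 9534 - 7*(-315821241)))/(-665830) = (329021 - 130001/(644 + 9534 + 2210748687))*(-1/665830) = (329021 - 130001/2210758865)*(-1/665830) = (727386092391164/2210758865)*(-1/665830) = -363693046195582/735994787541475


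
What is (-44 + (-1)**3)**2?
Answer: 2025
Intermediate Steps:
(-44 + (-1)**3)**2 = (-44 - 1)**2 = (-45)**2 = 2025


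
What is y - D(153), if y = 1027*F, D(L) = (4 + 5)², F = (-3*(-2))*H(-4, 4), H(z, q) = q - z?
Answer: 49215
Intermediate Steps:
F = 48 (F = (-3*(-2))*(4 - 1*(-4)) = 6*(4 + 4) = 6*8 = 48)
D(L) = 81 (D(L) = 9² = 81)
y = 49296 (y = 1027*48 = 49296)
y - D(153) = 49296 - 1*81 = 49296 - 81 = 49215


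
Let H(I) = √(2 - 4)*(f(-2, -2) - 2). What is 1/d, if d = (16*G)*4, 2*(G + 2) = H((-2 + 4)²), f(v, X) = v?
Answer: I/(128*(√2 - I)) ≈ -0.0026042 + 0.0036828*I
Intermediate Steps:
H(I) = -4*I*√2 (H(I) = √(2 - 4)*(-2 - 2) = √(-2)*(-4) = (I*√2)*(-4) = -4*I*√2)
G = -2 - 2*I*√2 (G = -2 + (-4*I*√2)/2 = -2 - 2*I*√2 ≈ -2.0 - 2.8284*I)
d = -128 - 128*I*√2 (d = (16*(-2 - 2*I*√2))*4 = (-32 - 32*I*√2)*4 = -128 - 128*I*√2 ≈ -128.0 - 181.02*I)
1/d = 1/(-128 - 128*I*√2)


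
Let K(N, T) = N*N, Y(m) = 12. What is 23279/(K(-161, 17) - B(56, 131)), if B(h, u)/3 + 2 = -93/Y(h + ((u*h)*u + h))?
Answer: 93116/103801 ≈ 0.89706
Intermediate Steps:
K(N, T) = N²
B(h, u) = -117/4 (B(h, u) = -6 + 3*(-93/12) = -6 + 3*(-93*1/12) = -6 + 3*(-31/4) = -6 - 93/4 = -117/4)
23279/(K(-161, 17) - B(56, 131)) = 23279/((-161)² - 1*(-117/4)) = 23279/(25921 + 117/4) = 23279/(103801/4) = 23279*(4/103801) = 93116/103801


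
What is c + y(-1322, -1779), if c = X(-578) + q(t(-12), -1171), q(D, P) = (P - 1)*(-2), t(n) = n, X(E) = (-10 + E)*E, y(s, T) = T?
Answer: 340429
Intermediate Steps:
X(E) = E*(-10 + E)
q(D, P) = 2 - 2*P (q(D, P) = (-1 + P)*(-2) = 2 - 2*P)
c = 342208 (c = -578*(-10 - 578) + (2 - 2*(-1171)) = -578*(-588) + (2 + 2342) = 339864 + 2344 = 342208)
c + y(-1322, -1779) = 342208 - 1779 = 340429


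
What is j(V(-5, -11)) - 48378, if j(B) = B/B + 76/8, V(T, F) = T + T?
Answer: -96735/2 ≈ -48368.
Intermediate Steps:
V(T, F) = 2*T
j(B) = 21/2 (j(B) = 1 + 76*(⅛) = 1 + 19/2 = 21/2)
j(V(-5, -11)) - 48378 = 21/2 - 48378 = -96735/2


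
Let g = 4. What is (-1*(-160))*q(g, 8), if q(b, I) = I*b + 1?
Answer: 5280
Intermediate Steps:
q(b, I) = 1 + I*b
(-1*(-160))*q(g, 8) = (-1*(-160))*(1 + 8*4) = 160*(1 + 32) = 160*33 = 5280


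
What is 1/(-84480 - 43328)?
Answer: -1/127808 ≈ -7.8242e-6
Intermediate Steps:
1/(-84480 - 43328) = 1/(-127808) = -1/127808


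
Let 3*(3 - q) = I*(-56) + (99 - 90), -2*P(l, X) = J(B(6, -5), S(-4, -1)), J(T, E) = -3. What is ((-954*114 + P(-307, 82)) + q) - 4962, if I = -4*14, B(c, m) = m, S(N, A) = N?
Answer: -688571/6 ≈ -1.1476e+5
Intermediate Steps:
P(l, X) = 3/2 (P(l, X) = -1/2*(-3) = 3/2)
I = -56
q = -3136/3 (q = 3 - (-56*(-56) + (99 - 90))/3 = 3 - (3136 + 9)/3 = 3 - 1/3*3145 = 3 - 3145/3 = -3136/3 ≈ -1045.3)
((-954*114 + P(-307, 82)) + q) - 4962 = ((-954*114 + 3/2) - 3136/3) - 4962 = ((-108756 + 3/2) - 3136/3) - 4962 = (-217509/2 - 3136/3) - 4962 = -658799/6 - 4962 = -688571/6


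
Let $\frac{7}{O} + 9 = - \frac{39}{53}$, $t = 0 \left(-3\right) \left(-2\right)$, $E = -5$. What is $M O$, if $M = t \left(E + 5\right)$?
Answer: $0$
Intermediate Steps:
$t = 0$ ($t = 0 \left(-2\right) = 0$)
$O = - \frac{371}{516}$ ($O = \frac{7}{-9 - \frac{39}{53}} = \frac{7}{- \frac{516}{53}} = 7 \left(- \frac{53}{516}\right) = - \frac{371}{516} \approx -0.71899$)
$M = 0$ ($M = 0 \left(-5 + 5\right) = 0 \cdot 0 = 0$)
$M O = 0 \left(- \frac{371}{516}\right) = 0$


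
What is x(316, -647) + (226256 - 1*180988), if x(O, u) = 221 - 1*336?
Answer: 45153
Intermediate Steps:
x(O, u) = -115 (x(O, u) = 221 - 336 = -115)
x(316, -647) + (226256 - 1*180988) = -115 + (226256 - 1*180988) = -115 + (226256 - 180988) = -115 + 45268 = 45153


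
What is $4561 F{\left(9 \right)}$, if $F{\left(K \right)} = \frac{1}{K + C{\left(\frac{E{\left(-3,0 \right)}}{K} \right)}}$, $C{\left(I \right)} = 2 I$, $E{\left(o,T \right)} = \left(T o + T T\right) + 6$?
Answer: $\frac{13683}{31} \approx 441.39$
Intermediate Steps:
$E{\left(o,T \right)} = 6 + T^{2} + T o$ ($E{\left(o,T \right)} = \left(T o + T^{2}\right) + 6 = \left(T^{2} + T o\right) + 6 = 6 + T^{2} + T o$)
$F{\left(K \right)} = \frac{1}{K + \frac{12}{K}}$ ($F{\left(K \right)} = \frac{1}{K + 2 \frac{6 + 0^{2} + 0 \left(-3\right)}{K}} = \frac{1}{K + 2 \frac{6 + 0 + 0}{K}} = \frac{1}{K + 2 \frac{6}{K}} = \frac{1}{K + \frac{12}{K}}$)
$4561 F{\left(9 \right)} = 4561 \frac{9}{12 + 9^{2}} = 4561 \frac{9}{12 + 81} = 4561 \cdot \frac{9}{93} = 4561 \cdot 9 \cdot \frac{1}{93} = 4561 \cdot \frac{3}{31} = \frac{13683}{31}$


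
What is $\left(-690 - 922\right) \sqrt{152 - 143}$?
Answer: $-4836$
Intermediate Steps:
$\left(-690 - 922\right) \sqrt{152 - 143} = - 1612 \sqrt{9} = \left(-1612\right) 3 = -4836$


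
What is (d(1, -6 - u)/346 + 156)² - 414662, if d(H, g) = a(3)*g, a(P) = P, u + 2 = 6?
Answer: -11682876269/29929 ≈ -3.9035e+5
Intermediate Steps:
u = 4 (u = -2 + 6 = 4)
d(H, g) = 3*g
(d(1, -6 - u)/346 + 156)² - 414662 = ((3*(-6 - 1*4))/346 + 156)² - 414662 = ((3*(-6 - 4))*(1/346) + 156)² - 414662 = ((3*(-10))*(1/346) + 156)² - 414662 = (-30*1/346 + 156)² - 414662 = (-15/173 + 156)² - 414662 = (26973/173)² - 414662 = 727542729/29929 - 414662 = -11682876269/29929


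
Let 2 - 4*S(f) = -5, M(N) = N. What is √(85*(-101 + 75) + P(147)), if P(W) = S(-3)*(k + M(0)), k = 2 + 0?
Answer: I*√8826/2 ≈ 46.973*I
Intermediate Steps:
S(f) = 7/4 (S(f) = ½ - ¼*(-5) = ½ + 5/4 = 7/4)
k = 2
P(W) = 7/2 (P(W) = 7*(2 + 0)/4 = (7/4)*2 = 7/2)
√(85*(-101 + 75) + P(147)) = √(85*(-101 + 75) + 7/2) = √(85*(-26) + 7/2) = √(-2210 + 7/2) = √(-4413/2) = I*√8826/2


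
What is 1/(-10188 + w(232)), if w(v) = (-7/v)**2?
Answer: -53824/548358863 ≈ -9.8155e-5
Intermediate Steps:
w(v) = 49/v**2
1/(-10188 + w(232)) = 1/(-10188 + 49/232**2) = 1/(-10188 + 49*(1/53824)) = 1/(-10188 + 49/53824) = 1/(-548358863/53824) = -53824/548358863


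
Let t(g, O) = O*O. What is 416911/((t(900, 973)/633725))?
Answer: 264206923475/946729 ≈ 2.7907e+5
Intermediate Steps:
t(g, O) = O²
416911/((t(900, 973)/633725)) = 416911/((973²/633725)) = 416911/((946729*(1/633725))) = 416911/(946729/633725) = 416911*(633725/946729) = 264206923475/946729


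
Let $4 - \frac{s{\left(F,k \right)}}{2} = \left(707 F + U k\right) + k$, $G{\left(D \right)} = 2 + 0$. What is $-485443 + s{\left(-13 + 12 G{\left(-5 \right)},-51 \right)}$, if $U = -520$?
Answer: $-553927$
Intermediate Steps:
$G{\left(D \right)} = 2$
$s{\left(F,k \right)} = 8 - 1414 F + 1038 k$ ($s{\left(F,k \right)} = 8 - 2 \left(\left(707 F - 520 k\right) + k\right) = 8 - 2 \left(\left(- 520 k + 707 F\right) + k\right) = 8 - 2 \left(- 519 k + 707 F\right) = 8 - \left(- 1038 k + 1414 F\right) = 8 - 1414 F + 1038 k$)
$-485443 + s{\left(-13 + 12 G{\left(-5 \right)},-51 \right)} = -485443 + \left(8 - 1414 \left(-13 + 12 \cdot 2\right) + 1038 \left(-51\right)\right) = -485443 - \left(52930 + 1414 \left(-13 + 24\right)\right) = -485443 - 68484 = -553927$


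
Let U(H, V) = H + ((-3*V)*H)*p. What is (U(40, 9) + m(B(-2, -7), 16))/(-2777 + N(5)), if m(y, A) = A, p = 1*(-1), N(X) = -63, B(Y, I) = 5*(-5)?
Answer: -2/5 ≈ -0.40000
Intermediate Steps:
B(Y, I) = -25
p = -1
U(H, V) = H + 3*H*V (U(H, V) = H + ((-3*V)*H)*(-1) = H - 3*H*V*(-1) = H + 3*H*V)
(U(40, 9) + m(B(-2, -7), 16))/(-2777 + N(5)) = (40*(1 + 3*9) + 16)/(-2777 - 63) = (40*(1 + 27) + 16)/(-2840) = (40*28 + 16)*(-1/2840) = (1120 + 16)*(-1/2840) = 1136*(-1/2840) = -2/5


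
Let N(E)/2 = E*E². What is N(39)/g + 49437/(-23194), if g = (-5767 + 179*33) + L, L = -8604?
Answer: -792531135/49078504 ≈ -16.148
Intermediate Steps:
N(E) = 2*E³ (N(E) = 2*(E*E²) = 2*E³)
g = -8464 (g = (-5767 + 179*33) - 8604 = (-5767 + 5907) - 8604 = 140 - 8604 = -8464)
N(39)/g + 49437/(-23194) = (2*39³)/(-8464) + 49437/(-23194) = (2*59319)*(-1/8464) + 49437*(-1/23194) = 118638*(-1/8464) - 49437/23194 = -59319/4232 - 49437/23194 = -792531135/49078504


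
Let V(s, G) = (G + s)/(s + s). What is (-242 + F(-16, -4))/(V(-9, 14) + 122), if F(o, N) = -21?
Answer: -4734/2191 ≈ -2.1607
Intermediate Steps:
V(s, G) = (G + s)/(2*s) (V(s, G) = (G + s)/((2*s)) = (G + s)*(1/(2*s)) = (G + s)/(2*s))
(-242 + F(-16, -4))/(V(-9, 14) + 122) = (-242 - 21)/((1/2)*(14 - 9)/(-9) + 122) = -263/((1/2)*(-1/9)*5 + 122) = -263/(-5/18 + 122) = -263/2191/18 = -263*18/2191 = -4734/2191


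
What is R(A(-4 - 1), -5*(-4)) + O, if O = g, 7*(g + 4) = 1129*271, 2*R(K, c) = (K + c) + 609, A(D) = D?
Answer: 308115/7 ≈ 44016.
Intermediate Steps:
R(K, c) = 609/2 + K/2 + c/2 (R(K, c) = ((K + c) + 609)/2 = (609 + K + c)/2 = 609/2 + K/2 + c/2)
g = 305931/7 (g = -4 + (1129*271)/7 = -4 + (1/7)*305959 = -4 + 305959/7 = 305931/7 ≈ 43704.)
O = 305931/7 ≈ 43704.
R(A(-4 - 1), -5*(-4)) + O = (609/2 + (-4 - 1)/2 + (-5*(-4))/2) + 305931/7 = (609/2 + (1/2)*(-5) + (1/2)*20) + 305931/7 = (609/2 - 5/2 + 10) + 305931/7 = 312 + 305931/7 = 308115/7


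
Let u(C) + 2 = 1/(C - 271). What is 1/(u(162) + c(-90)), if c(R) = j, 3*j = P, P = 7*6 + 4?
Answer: 327/4357 ≈ 0.075052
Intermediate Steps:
P = 46 (P = 42 + 4 = 46)
j = 46/3 (j = (⅓)*46 = 46/3 ≈ 15.333)
c(R) = 46/3
u(C) = -2 + 1/(-271 + C) (u(C) = -2 + 1/(C - 271) = -2 + 1/(-271 + C))
1/(u(162) + c(-90)) = 1/((543 - 2*162)/(-271 + 162) + 46/3) = 1/((543 - 324)/(-109) + 46/3) = 1/(-1/109*219 + 46/3) = 1/(-219/109 + 46/3) = 1/(4357/327) = 327/4357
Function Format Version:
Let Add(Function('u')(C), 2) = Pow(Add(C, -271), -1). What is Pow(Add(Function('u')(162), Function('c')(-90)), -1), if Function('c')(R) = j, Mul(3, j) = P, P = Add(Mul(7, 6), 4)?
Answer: Rational(327, 4357) ≈ 0.075052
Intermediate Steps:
P = 46 (P = Add(42, 4) = 46)
j = Rational(46, 3) (j = Mul(Rational(1, 3), 46) = Rational(46, 3) ≈ 15.333)
Function('c')(R) = Rational(46, 3)
Function('u')(C) = Add(-2, Pow(Add(-271, C), -1)) (Function('u')(C) = Add(-2, Pow(Add(C, -271), -1)) = Add(-2, Pow(Add(-271, C), -1)))
Pow(Add(Function('u')(162), Function('c')(-90)), -1) = Pow(Add(Mul(Pow(Add(-271, 162), -1), Add(543, Mul(-2, 162))), Rational(46, 3)), -1) = Pow(Add(Mul(Pow(-109, -1), Add(543, -324)), Rational(46, 3)), -1) = Pow(Add(Mul(Rational(-1, 109), 219), Rational(46, 3)), -1) = Pow(Add(Rational(-219, 109), Rational(46, 3)), -1) = Pow(Rational(4357, 327), -1) = Rational(327, 4357)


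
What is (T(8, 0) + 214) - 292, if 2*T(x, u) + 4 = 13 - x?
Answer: -155/2 ≈ -77.500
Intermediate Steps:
T(x, u) = 9/2 - x/2 (T(x, u) = -2 + (13 - x)/2 = -2 + (13/2 - x/2) = 9/2 - x/2)
(T(8, 0) + 214) - 292 = ((9/2 - ½*8) + 214) - 292 = ((9/2 - 4) + 214) - 292 = (½ + 214) - 292 = 429/2 - 292 = -155/2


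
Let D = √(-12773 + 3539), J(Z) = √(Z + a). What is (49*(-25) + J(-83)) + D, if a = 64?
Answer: -1225 + I*√19 + 9*I*√114 ≈ -1225.0 + 100.45*I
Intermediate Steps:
J(Z) = √(64 + Z) (J(Z) = √(Z + 64) = √(64 + Z))
D = 9*I*√114 (D = √(-9234) = 9*I*√114 ≈ 96.094*I)
(49*(-25) + J(-83)) + D = (49*(-25) + √(64 - 83)) + 9*I*√114 = (-1225 + √(-19)) + 9*I*√114 = (-1225 + I*√19) + 9*I*√114 = -1225 + I*√19 + 9*I*√114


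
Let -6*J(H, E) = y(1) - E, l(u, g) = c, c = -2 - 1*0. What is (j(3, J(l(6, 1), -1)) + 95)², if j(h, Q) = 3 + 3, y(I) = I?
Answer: 10201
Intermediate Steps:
c = -2 (c = -2 + 0 = -2)
l(u, g) = -2
J(H, E) = -⅙ + E/6 (J(H, E) = -(1 - E)/6 = -⅙ + E/6)
j(h, Q) = 6
(j(3, J(l(6, 1), -1)) + 95)² = (6 + 95)² = 101² = 10201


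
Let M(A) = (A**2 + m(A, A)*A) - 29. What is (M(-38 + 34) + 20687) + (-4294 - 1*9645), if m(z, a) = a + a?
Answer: 6767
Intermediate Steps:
m(z, a) = 2*a
M(A) = -29 + 3*A**2 (M(A) = (A**2 + (2*A)*A) - 29 = (A**2 + 2*A**2) - 29 = 3*A**2 - 29 = -29 + 3*A**2)
(M(-38 + 34) + 20687) + (-4294 - 1*9645) = ((-29 + 3*(-38 + 34)**2) + 20687) + (-4294 - 1*9645) = ((-29 + 3*(-4)**2) + 20687) + (-4294 - 9645) = ((-29 + 3*16) + 20687) - 13939 = ((-29 + 48) + 20687) - 13939 = (19 + 20687) - 13939 = 20706 - 13939 = 6767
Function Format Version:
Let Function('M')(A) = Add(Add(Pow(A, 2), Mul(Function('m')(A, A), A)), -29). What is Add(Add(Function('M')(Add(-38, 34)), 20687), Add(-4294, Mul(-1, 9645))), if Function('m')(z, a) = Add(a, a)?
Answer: 6767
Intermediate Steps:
Function('m')(z, a) = Mul(2, a)
Function('M')(A) = Add(-29, Mul(3, Pow(A, 2))) (Function('M')(A) = Add(Add(Pow(A, 2), Mul(Mul(2, A), A)), -29) = Add(Add(Pow(A, 2), Mul(2, Pow(A, 2))), -29) = Add(Mul(3, Pow(A, 2)), -29) = Add(-29, Mul(3, Pow(A, 2))))
Add(Add(Function('M')(Add(-38, 34)), 20687), Add(-4294, Mul(-1, 9645))) = Add(Add(Add(-29, Mul(3, Pow(Add(-38, 34), 2))), 20687), Add(-4294, Mul(-1, 9645))) = Add(Add(Add(-29, Mul(3, Pow(-4, 2))), 20687), Add(-4294, -9645)) = Add(Add(Add(-29, Mul(3, 16)), 20687), -13939) = Add(Add(Add(-29, 48), 20687), -13939) = Add(Add(19, 20687), -13939) = Add(20706, -13939) = 6767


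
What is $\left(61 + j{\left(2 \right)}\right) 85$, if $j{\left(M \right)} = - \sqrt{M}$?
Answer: $5185 - 85 \sqrt{2} \approx 5064.8$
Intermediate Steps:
$\left(61 + j{\left(2 \right)}\right) 85 = \left(61 - \sqrt{2}\right) 85 = 5185 - 85 \sqrt{2}$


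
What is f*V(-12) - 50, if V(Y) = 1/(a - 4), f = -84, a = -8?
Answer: -43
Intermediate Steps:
V(Y) = -1/12 (V(Y) = 1/(-8 - 4) = 1/(-12) = -1/12)
f*V(-12) - 50 = -84*(-1/12) - 50 = 7 - 50 = -43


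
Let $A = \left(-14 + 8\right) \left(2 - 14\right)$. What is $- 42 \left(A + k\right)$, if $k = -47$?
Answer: $-1050$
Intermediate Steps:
$A = 72$ ($A = \left(-6\right) \left(-12\right) = 72$)
$- 42 \left(A + k\right) = - 42 \left(72 - 47\right) = \left(-42\right) 25 = -1050$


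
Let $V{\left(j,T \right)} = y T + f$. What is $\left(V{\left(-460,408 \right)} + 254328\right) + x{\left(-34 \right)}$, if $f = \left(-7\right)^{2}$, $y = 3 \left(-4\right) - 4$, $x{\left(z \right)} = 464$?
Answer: $248313$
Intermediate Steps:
$y = -16$ ($y = -12 - 4 = -16$)
$f = 49$
$V{\left(j,T \right)} = 49 - 16 T$ ($V{\left(j,T \right)} = - 16 T + 49 = 49 - 16 T$)
$\left(V{\left(-460,408 \right)} + 254328\right) + x{\left(-34 \right)} = \left(\left(49 - 6528\right) + 254328\right) + 464 = \left(-6479 + 254328\right) + 464 = 247849 + 464 = 248313$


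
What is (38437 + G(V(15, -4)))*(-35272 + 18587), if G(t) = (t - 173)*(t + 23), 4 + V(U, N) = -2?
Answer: -590548890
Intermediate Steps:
V(U, N) = -6 (V(U, N) = -4 - 2 = -6)
G(t) = (-173 + t)*(23 + t)
(38437 + G(V(15, -4)))*(-35272 + 18587) = (38437 + (-3979 + (-6)² - 150*(-6)))*(-35272 + 18587) = (38437 + (-3979 + 36 + 900))*(-16685) = (38437 - 3043)*(-16685) = 35394*(-16685) = -590548890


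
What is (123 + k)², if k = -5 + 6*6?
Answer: 23716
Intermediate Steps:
k = 31 (k = -5 + 36 = 31)
(123 + k)² = (123 + 31)² = 154² = 23716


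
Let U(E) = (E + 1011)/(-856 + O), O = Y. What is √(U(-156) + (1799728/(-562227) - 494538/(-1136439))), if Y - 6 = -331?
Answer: 7*I*√55628950463509026204074213/27947564091859 ≈ 1.8681*I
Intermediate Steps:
Y = -325 (Y = 6 - 331 = -325)
O = -325
U(E) = -1011/1181 - E/1181 (U(E) = (E + 1011)/(-856 - 325) = (1011 + E)/(-1181) = (1011 + E)*(-1/1181) = -1011/1181 - E/1181)
√(U(-156) + (1799728/(-562227) - 494538/(-1136439))) = √((-1011/1181 - 1/1181*(-156)) + (1799728/(-562227) - 494538/(-1136439))) = √((-1011/1181 + 156/1181) + (1799728*(-1/562227) - 494538*(-1/1136439))) = √(-855/1181 + (-1799728/562227 + 164846/378813)) = √(-855/1181 - 65453276758/23664321839) = √(-97533315023543/27947564091859) = 7*I*√55628950463509026204074213/27947564091859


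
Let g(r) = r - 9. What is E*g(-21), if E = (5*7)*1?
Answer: -1050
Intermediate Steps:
g(r) = -9 + r
E = 35 (E = 35*1 = 35)
E*g(-21) = 35*(-9 - 21) = 35*(-30) = -1050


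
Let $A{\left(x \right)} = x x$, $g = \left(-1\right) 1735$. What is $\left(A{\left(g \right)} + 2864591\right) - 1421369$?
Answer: $4453447$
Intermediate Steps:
$g = -1735$
$A{\left(x \right)} = x^{2}$
$\left(A{\left(g \right)} + 2864591\right) - 1421369 = \left(\left(-1735\right)^{2} + 2864591\right) - 1421369 = \left(3010225 + 2864591\right) - 1421369 = 5874816 - 1421369 = 4453447$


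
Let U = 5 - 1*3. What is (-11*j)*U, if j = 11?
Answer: -242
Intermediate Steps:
U = 2 (U = 5 - 3 = 2)
(-11*j)*U = -11*11*2 = -121*2 = -242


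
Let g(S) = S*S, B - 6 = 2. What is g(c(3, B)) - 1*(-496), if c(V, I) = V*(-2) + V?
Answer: 505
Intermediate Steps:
B = 8 (B = 6 + 2 = 8)
c(V, I) = -V (c(V, I) = -2*V + V = -V)
g(S) = S²
g(c(3, B)) - 1*(-496) = (-1*3)² - 1*(-496) = (-3)² + 496 = 9 + 496 = 505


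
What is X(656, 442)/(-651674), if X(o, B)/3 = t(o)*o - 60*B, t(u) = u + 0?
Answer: -605724/325837 ≈ -1.8590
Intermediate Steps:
t(u) = u
X(o, B) = -180*B + 3*o² (X(o, B) = 3*(o*o - 60*B) = 3*(o² - 60*B) = -180*B + 3*o²)
X(656, 442)/(-651674) = (-180*442 + 3*656²)/(-651674) = (-79560 + 3*430336)*(-1/651674) = (-79560 + 1291008)*(-1/651674) = 1211448*(-1/651674) = -605724/325837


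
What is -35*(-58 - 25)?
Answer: 2905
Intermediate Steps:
-35*(-58 - 25) = -35*(-83) = 2905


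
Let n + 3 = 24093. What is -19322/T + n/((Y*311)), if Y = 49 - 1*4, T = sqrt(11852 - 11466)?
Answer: 1606/933 - 9661*sqrt(386)/193 ≈ -981.74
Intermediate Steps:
n = 24090 (n = -3 + 24093 = 24090)
T = sqrt(386) ≈ 19.647
Y = 45 (Y = 49 - 4 = 45)
-19322/T + n/((Y*311)) = -19322*sqrt(386)/386 + 24090/((45*311)) = -9661*sqrt(386)/193 + 24090/13995 = -9661*sqrt(386)/193 + 24090*(1/13995) = -9661*sqrt(386)/193 + 1606/933 = 1606/933 - 9661*sqrt(386)/193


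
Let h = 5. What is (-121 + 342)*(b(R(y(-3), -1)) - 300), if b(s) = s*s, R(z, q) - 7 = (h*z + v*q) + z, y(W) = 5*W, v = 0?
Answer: 1456169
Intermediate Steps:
R(z, q) = 7 + 6*z (R(z, q) = 7 + ((5*z + 0*q) + z) = 7 + ((5*z + 0) + z) = 7 + (5*z + z) = 7 + 6*z)
b(s) = s²
(-121 + 342)*(b(R(y(-3), -1)) - 300) = (-121 + 342)*((7 + 6*(5*(-3)))² - 300) = 221*((7 + 6*(-15))² - 300) = 221*((7 - 90)² - 300) = 221*((-83)² - 300) = 221*(6889 - 300) = 221*6589 = 1456169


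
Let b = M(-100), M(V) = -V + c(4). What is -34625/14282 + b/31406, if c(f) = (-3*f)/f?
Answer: -271511849/112135123 ≈ -2.4213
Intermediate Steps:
c(f) = -3
M(V) = -3 - V (M(V) = -V - 3 = -3 - V)
b = 97 (b = -3 - 1*(-100) = -3 + 100 = 97)
-34625/14282 + b/31406 = -34625/14282 + 97/31406 = -271511849/112135123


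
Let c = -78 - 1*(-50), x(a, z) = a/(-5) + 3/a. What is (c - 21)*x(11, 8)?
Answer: 5194/55 ≈ 94.436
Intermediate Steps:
x(a, z) = 3/a - a/5 (x(a, z) = a*(-⅕) + 3/a = -a/5 + 3/a = 3/a - a/5)
c = -28 (c = -78 + 50 = -28)
(c - 21)*x(11, 8) = (-28 - 21)*(3/11 - ⅕*11) = -49*(3*(1/11) - 11/5) = -49*(3/11 - 11/5) = -49*(-106/55) = 5194/55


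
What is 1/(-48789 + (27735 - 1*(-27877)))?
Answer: 1/6823 ≈ 0.00014656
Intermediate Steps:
1/(-48789 + (27735 - 1*(-27877))) = 1/(-48789 + (27735 + 27877)) = 1/(-48789 + 55612) = 1/6823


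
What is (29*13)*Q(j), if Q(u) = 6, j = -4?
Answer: 2262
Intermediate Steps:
(29*13)*Q(j) = (29*13)*6 = 377*6 = 2262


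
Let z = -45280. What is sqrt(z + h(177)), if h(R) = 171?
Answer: I*sqrt(45109) ≈ 212.39*I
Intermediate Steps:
sqrt(z + h(177)) = sqrt(-45280 + 171) = sqrt(-45109) = I*sqrt(45109)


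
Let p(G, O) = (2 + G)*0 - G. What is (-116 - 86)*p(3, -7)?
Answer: 606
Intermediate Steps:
p(G, O) = -G (p(G, O) = 0 - G = -G)
(-116 - 86)*p(3, -7) = (-116 - 86)*(-1*3) = -202*(-3) = 606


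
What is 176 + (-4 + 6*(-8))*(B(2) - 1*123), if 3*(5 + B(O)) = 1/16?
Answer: 81971/12 ≈ 6830.9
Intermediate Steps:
B(O) = -239/48 (B(O) = -5 + (1/3)/16 = -5 + (1/3)*(1/16) = -5 + 1/48 = -239/48)
176 + (-4 + 6*(-8))*(B(2) - 1*123) = 176 + (-4 + 6*(-8))*(-239/48 - 1*123) = 176 + (-4 - 48)*(-239/48 - 123) = 176 - 52*(-6143/48) = 176 + 79859/12 = 81971/12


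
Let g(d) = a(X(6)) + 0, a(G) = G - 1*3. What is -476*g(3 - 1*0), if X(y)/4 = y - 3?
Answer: -4284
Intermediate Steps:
X(y) = -12 + 4*y (X(y) = 4*(y - 3) = 4*(-3 + y) = -12 + 4*y)
a(G) = -3 + G (a(G) = G - 3 = -3 + G)
g(d) = 9 (g(d) = (-3 + (-12 + 4*6)) + 0 = (-3 + (-12 + 24)) + 0 = (-3 + 12) + 0 = 9 + 0 = 9)
-476*g(3 - 1*0) = -476*9 = -4284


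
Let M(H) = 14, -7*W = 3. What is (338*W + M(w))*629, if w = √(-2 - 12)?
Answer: -576164/7 ≈ -82309.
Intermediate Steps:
W = -3/7 (W = -⅐*3 = -3/7 ≈ -0.42857)
w = I*√14 (w = √(-14) = I*√14 ≈ 3.7417*I)
(338*W + M(w))*629 = (338*(-3/7) + 14)*629 = (-1014/7 + 14)*629 = -916/7*629 = -576164/7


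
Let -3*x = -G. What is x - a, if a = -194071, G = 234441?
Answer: 272218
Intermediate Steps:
x = 78147 (x = -(-1)*234441/3 = -⅓*(-234441) = 78147)
x - a = 78147 - 1*(-194071) = 78147 + 194071 = 272218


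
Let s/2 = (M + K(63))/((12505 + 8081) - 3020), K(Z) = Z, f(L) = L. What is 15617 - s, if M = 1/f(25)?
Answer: 3429101199/219575 ≈ 15617.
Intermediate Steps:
M = 1/25 ≈ 0.040000
s = 1576/219575 (s = 2*((1/25 + 63)/((12505 + 8081) - 3020)) = 2*(1576/(25*(20586 - 3020))) = 2*((1576/25)/17566) = 2*((1576/25)*(1/17566)) = 2*(788/219575) = 1576/219575 ≈ 0.0071775)
15617 - s = 15617 - 1*1576/219575 = 15617 - 1576/219575 = 3429101199/219575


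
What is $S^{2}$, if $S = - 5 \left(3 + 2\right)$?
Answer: $625$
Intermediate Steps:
$S = -25$ ($S = \left(-5\right) 5 = -25$)
$S^{2} = \left(-25\right)^{2} = 625$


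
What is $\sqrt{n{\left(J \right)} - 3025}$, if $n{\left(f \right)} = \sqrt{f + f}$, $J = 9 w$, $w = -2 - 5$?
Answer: $\sqrt{-3025 + 3 i \sqrt{14}} \approx 0.102 + 55.0 i$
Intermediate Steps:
$w = -7$
$J = -63$ ($J = 9 \left(-7\right) = -63$)
$n{\left(f \right)} = \sqrt{2} \sqrt{f}$ ($n{\left(f \right)} = \sqrt{2 f} = \sqrt{2} \sqrt{f}$)
$\sqrt{n{\left(J \right)} - 3025} = \sqrt{\sqrt{2} \sqrt{-63} - 3025} = \sqrt{\sqrt{2} \cdot 3 i \sqrt{7} - 3025} = \sqrt{3 i \sqrt{14} - 3025} = \sqrt{-3025 + 3 i \sqrt{14}}$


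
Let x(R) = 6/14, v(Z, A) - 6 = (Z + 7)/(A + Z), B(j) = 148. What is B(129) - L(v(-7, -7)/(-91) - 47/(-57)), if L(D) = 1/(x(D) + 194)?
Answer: 201421/1361 ≈ 147.99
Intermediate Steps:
v(Z, A) = 6 + (7 + Z)/(A + Z) (v(Z, A) = 6 + (Z + 7)/(A + Z) = 6 + (7 + Z)/(A + Z))
x(R) = 3/7 (x(R) = 6*(1/14) = 3/7)
L(D) = 7/1361 (L(D) = 1/(3/7 + 194) = 1/(1361/7) = 7/1361)
B(129) - L(v(-7, -7)/(-91) - 47/(-57)) = 148 - 1*7/1361 = 148 - 7/1361 = 201421/1361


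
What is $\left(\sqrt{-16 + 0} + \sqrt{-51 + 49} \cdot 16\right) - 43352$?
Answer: $-43352 + 4 i + 16 i \sqrt{2} \approx -43352.0 + 26.627 i$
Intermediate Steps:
$\left(\sqrt{-16 + 0} + \sqrt{-51 + 49} \cdot 16\right) - 43352 = \left(\sqrt{-16} + \sqrt{-2} \cdot 16\right) - 43352 = \left(4 i + i \sqrt{2} \cdot 16\right) - 43352 = \left(4 i + 16 i \sqrt{2}\right) - 43352 = -43352 + 4 i + 16 i \sqrt{2}$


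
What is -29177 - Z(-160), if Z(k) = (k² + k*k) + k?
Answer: -80217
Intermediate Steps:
Z(k) = k + 2*k² (Z(k) = (k² + k²) + k = 2*k² + k = k + 2*k²)
-29177 - Z(-160) = -29177 - (-160)*(1 + 2*(-160)) = -29177 - (-160)*(1 - 320) = -29177 - (-160)*(-319) = -29177 - 1*51040 = -29177 - 51040 = -80217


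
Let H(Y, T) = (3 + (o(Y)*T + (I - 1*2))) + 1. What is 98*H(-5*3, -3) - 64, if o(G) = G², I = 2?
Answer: -65822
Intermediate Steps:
H(Y, T) = 4 + T*Y² (H(Y, T) = (3 + (Y²*T + (2 - 1*2))) + 1 = (3 + (T*Y² + (2 - 2))) + 1 = (3 + (T*Y² + 0)) + 1 = (3 + T*Y²) + 1 = 4 + T*Y²)
98*H(-5*3, -3) - 64 = 98*(4 - 3*(-5*3)²) - 64 = 98*(4 - 3*(-15)²) - 64 = 98*(4 - 3*225) - 64 = 98*(4 - 675) - 64 = 98*(-671) - 64 = -65758 - 64 = -65822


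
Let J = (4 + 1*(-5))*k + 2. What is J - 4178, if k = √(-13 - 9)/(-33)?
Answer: -4176 + I*√22/33 ≈ -4176.0 + 0.14213*I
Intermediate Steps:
k = -I*√22/33 (k = √(-22)*(-1/33) = (I*√22)*(-1/33) = -I*√22/33 ≈ -0.14213*I)
J = 2 + I*√22/33 (J = (4 + 1*(-5))*(-I*√22/33) + 2 = (4 - 5)*(-I*√22/33) + 2 = -(-1)*I*√22/33 + 2 = I*√22/33 + 2 = 2 + I*√22/33 ≈ 2.0 + 0.14213*I)
J - 4178 = (2 + I*√22/33) - 4178 = -4176 + I*√22/33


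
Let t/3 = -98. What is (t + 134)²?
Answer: 25600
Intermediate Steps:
t = -294 (t = 3*(-98) = -294)
(t + 134)² = (-294 + 134)² = (-160)² = 25600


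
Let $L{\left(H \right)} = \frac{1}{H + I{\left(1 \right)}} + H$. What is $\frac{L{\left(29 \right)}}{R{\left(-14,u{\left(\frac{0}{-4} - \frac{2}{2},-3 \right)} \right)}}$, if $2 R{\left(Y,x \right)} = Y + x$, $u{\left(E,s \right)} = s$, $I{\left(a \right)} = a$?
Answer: $- \frac{871}{255} \approx -3.4157$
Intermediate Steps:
$R{\left(Y,x \right)} = \frac{Y}{2} + \frac{x}{2}$ ($R{\left(Y,x \right)} = \frac{Y + x}{2} = \frac{Y}{2} + \frac{x}{2}$)
$L{\left(H \right)} = H + \frac{1}{1 + H}$ ($L{\left(H \right)} = \frac{1}{H + 1} + H = \frac{1}{1 + H} + H = H + \frac{1}{1 + H}$)
$\frac{L{\left(29 \right)}}{R{\left(-14,u{\left(\frac{0}{-4} - \frac{2}{2},-3 \right)} \right)}} = \frac{\frac{1}{1 + 29} \left(1 + 29 + 29^{2}\right)}{\frac{1}{2} \left(-14\right) + \frac{1}{2} \left(-3\right)} = \frac{\frac{1}{30} \left(1 + 29 + 841\right)}{-7 - \frac{3}{2}} = \frac{\frac{1}{30} \cdot 871}{- \frac{17}{2}} = \frac{871}{30} \left(- \frac{2}{17}\right) = - \frac{871}{255}$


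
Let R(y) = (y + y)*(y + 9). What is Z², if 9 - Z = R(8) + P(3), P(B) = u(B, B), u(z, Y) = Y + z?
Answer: 72361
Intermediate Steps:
P(B) = 2*B (P(B) = B + B = 2*B)
R(y) = 2*y*(9 + y) (R(y) = (2*y)*(9 + y) = 2*y*(9 + y))
Z = -269 (Z = 9 - (2*8*(9 + 8) + 2*3) = 9 - (2*8*17 + 6) = 9 - (272 + 6) = 9 - 1*278 = 9 - 278 = -269)
Z² = (-269)² = 72361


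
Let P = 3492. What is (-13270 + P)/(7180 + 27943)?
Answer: -9778/35123 ≈ -0.27839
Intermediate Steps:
(-13270 + P)/(7180 + 27943) = (-13270 + 3492)/(7180 + 27943) = -9778/35123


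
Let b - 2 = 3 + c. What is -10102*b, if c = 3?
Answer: -80816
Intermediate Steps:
b = 8 (b = 2 + (3 + 3) = 2 + 6 = 8)
-10102*b = -10102*8 = -80816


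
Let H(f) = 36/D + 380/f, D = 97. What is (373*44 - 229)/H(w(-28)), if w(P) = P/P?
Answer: 1569751/36896 ≈ 42.545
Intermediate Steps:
w(P) = 1
H(f) = 36/97 + 380/f
(373*44 - 229)/H(w(-28)) = (373*44 - 229)/(36/97 + 380/1) = (16412 - 229)/(36/97 + 380*1) = 16183/(36/97 + 380) = 16183/(36896/97) = 16183*(97/36896) = 1569751/36896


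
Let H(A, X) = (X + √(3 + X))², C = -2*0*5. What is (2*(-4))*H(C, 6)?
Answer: -648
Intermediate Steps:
C = 0 (C = 0*5 = 0)
(2*(-4))*H(C, 6) = (2*(-4))*(6 + √(3 + 6))² = -8*(6 + √9)² = -8*(6 + 3)² = -8*9² = -8*81 = -648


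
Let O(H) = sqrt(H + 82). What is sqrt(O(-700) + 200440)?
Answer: sqrt(200440 + I*sqrt(618)) ≈ 447.71 + 0.028*I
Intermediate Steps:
O(H) = sqrt(82 + H)
sqrt(O(-700) + 200440) = sqrt(sqrt(82 - 700) + 200440) = sqrt(sqrt(-618) + 200440) = sqrt(I*sqrt(618) + 200440) = sqrt(200440 + I*sqrt(618))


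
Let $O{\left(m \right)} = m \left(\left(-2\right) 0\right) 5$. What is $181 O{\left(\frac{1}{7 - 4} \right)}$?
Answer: $0$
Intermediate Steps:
$O{\left(m \right)} = 0$ ($O{\left(m \right)} = m 0 \cdot 5 = 0 \cdot 5 = 0$)
$181 O{\left(\frac{1}{7 - 4} \right)} = 181 \cdot 0 = 0$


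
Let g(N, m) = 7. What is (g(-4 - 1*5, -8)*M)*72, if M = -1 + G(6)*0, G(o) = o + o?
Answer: -504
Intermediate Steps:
G(o) = 2*o
M = -1 (M = -1 + (2*6)*0 = -1 + 12*0 = -1 + 0 = -1)
(g(-4 - 1*5, -8)*M)*72 = (7*(-1))*72 = -7*72 = -504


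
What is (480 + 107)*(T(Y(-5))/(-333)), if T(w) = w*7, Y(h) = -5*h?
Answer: -102725/333 ≈ -308.48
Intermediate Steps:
T(w) = 7*w
(480 + 107)*(T(Y(-5))/(-333)) = (480 + 107)*((7*(-5*(-5)))/(-333)) = 587*((7*25)*(-1/333)) = 587*(175*(-1/333)) = 587*(-175/333) = -102725/333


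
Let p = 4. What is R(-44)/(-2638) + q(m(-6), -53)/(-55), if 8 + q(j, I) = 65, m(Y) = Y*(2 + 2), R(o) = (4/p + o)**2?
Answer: -252061/145090 ≈ -1.7373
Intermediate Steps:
R(o) = (1 + o)**2 (R(o) = (4/4 + o)**2 = (4*(1/4) + o)**2 = (1 + o)**2)
m(Y) = 4*Y (m(Y) = Y*4 = 4*Y)
q(j, I) = 57 (q(j, I) = -8 + 65 = 57)
R(-44)/(-2638) + q(m(-6), -53)/(-55) = (1 - 44)**2/(-2638) + 57/(-55) = (-43)**2*(-1/2638) + 57*(-1/55) = 1849*(-1/2638) - 57/55 = -1849/2638 - 57/55 = -252061/145090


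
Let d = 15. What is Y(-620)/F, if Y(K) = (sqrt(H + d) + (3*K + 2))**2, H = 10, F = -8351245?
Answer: -3433609/8351245 ≈ -0.41115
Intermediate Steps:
Y(K) = (7 + 3*K)**2 (Y(K) = (sqrt(10 + 15) + (3*K + 2))**2 = (sqrt(25) + (2 + 3*K))**2 = (5 + (2 + 3*K))**2 = (7 + 3*K)**2)
Y(-620)/F = (7 + 3*(-620))**2/(-8351245) = (7 - 1860)**2*(-1/8351245) = (-1853)**2*(-1/8351245) = 3433609*(-1/8351245) = -3433609/8351245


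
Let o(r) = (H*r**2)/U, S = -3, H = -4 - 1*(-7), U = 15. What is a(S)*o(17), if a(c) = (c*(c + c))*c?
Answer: -15606/5 ≈ -3121.2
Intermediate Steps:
H = 3 (H = -4 + 7 = 3)
o(r) = r**2/5 (o(r) = (3*r**2)/15 = (3*r**2)*(1/15) = r**2/5)
a(c) = 2*c**3 (a(c) = (c*(2*c))*c = (2*c**2)*c = 2*c**3)
a(S)*o(17) = (2*(-3)**3)*((1/5)*17**2) = (2*(-27))*((1/5)*289) = -54*289/5 = -15606/5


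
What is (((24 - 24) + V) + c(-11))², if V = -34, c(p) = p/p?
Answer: 1089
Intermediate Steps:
c(p) = 1
(((24 - 24) + V) + c(-11))² = (((24 - 24) - 34) + 1)² = ((0 - 34) + 1)² = (-34 + 1)² = (-33)² = 1089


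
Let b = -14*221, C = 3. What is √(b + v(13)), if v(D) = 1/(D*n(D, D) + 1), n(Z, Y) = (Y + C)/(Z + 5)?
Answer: I*√39506269/113 ≈ 55.623*I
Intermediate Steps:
n(Z, Y) = (3 + Y)/(5 + Z) (n(Z, Y) = (Y + 3)/(Z + 5) = (3 + Y)/(5 + Z))
b = -3094
v(D) = 1/(1 + D*(3 + D)/(5 + D)) (v(D) = 1/(D*((3 + D)/(5 + D)) + 1) = 1/(D*(3 + D)/(5 + D) + 1) = 1/(1 + D*(3 + D)/(5 + D)))
√(b + v(13)) = √(-3094 + (5 + 13)/(5 + 13 + 13*(3 + 13))) = √(-3094 + 18/(5 + 13 + 13*16)) = √(-3094 + 18/(5 + 13 + 208)) = √(-3094 + 18/226) = √(-3094 + (1/226)*18) = √(-3094 + 9/113) = √(-349613/113) = I*√39506269/113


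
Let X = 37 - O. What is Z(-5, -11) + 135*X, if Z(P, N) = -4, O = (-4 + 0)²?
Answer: 2831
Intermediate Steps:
O = 16 (O = (-4)² = 16)
X = 21 (X = 37 - 1*16 = 37 - 16 = 21)
Z(-5, -11) + 135*X = -4 + 135*21 = -4 + 2835 = 2831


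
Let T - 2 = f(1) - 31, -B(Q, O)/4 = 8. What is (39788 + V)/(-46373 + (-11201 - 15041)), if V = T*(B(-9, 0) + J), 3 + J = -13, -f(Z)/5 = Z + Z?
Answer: -8332/14523 ≈ -0.57371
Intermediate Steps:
f(Z) = -10*Z (f(Z) = -5*(Z + Z) = -10*Z)
B(Q, O) = -32 (B(Q, O) = -4*8 = -32)
J = -16 (J = -3 - 13 = -16)
T = -39 (T = 2 + (-10*1 - 31) = 2 + (-10 - 31) = 2 - 41 = -39)
V = 1872 (V = -39*(-32 - 16) = -39*(-48) = 1872)
(39788 + V)/(-46373 + (-11201 - 15041)) = (39788 + 1872)/(-46373 + (-11201 - 15041)) = 41660/(-46373 - 26242) = 41660/(-72615) = 41660*(-1/72615) = -8332/14523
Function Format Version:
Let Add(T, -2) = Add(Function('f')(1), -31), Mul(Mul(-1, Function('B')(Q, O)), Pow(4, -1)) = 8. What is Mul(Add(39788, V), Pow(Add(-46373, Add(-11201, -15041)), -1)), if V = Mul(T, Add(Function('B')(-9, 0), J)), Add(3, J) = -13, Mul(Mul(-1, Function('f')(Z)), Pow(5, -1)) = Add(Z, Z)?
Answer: Rational(-8332, 14523) ≈ -0.57371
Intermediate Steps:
Function('f')(Z) = Mul(-10, Z) (Function('f')(Z) = Mul(-5, Add(Z, Z)) = Mul(-5, Mul(2, Z)) = Mul(-10, Z))
Function('B')(Q, O) = -32 (Function('B')(Q, O) = Mul(-4, 8) = -32)
J = -16 (J = Add(-3, -13) = -16)
T = -39 (T = Add(2, Add(Mul(-10, 1), -31)) = Add(2, Add(-10, -31)) = Add(2, -41) = -39)
V = 1872 (V = Mul(-39, Add(-32, -16)) = Mul(-39, -48) = 1872)
Mul(Add(39788, V), Pow(Add(-46373, Add(-11201, -15041)), -1)) = Mul(Add(39788, 1872), Pow(Add(-46373, Add(-11201, -15041)), -1)) = Mul(41660, Pow(Add(-46373, -26242), -1)) = Mul(41660, Pow(-72615, -1)) = Mul(41660, Rational(-1, 72615)) = Rational(-8332, 14523)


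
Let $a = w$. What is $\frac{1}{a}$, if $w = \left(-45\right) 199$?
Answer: $- \frac{1}{8955} \approx -0.00011167$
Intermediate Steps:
$w = -8955$
$a = -8955$
$\frac{1}{a} = \frac{1}{-8955} = - \frac{1}{8955}$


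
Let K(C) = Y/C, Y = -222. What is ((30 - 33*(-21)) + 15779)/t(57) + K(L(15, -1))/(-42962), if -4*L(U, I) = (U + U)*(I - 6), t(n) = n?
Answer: 12406785388/42854595 ≈ 289.51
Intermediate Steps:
L(U, I) = -U*(-6 + I)/2 (L(U, I) = -(U + U)*(I - 6)/4 = -2*U*(-6 + I)/4 = -U*(-6 + I)/2)
K(C) = -222/C
((30 - 33*(-21)) + 15779)/t(57) + K(L(15, -1))/(-42962) = ((30 - 33*(-21)) + 15779)/57 - 222*2/(15*(6 - 1*(-1)))/(-42962) = ((30 + 693) + 15779)*(1/57) - 222*2/(15*(6 + 1))*(-1/42962) = (723 + 15779)*(1/57) - 222/((½)*15*7)*(-1/42962) = 16502*(1/57) - 222/105/2*(-1/42962) = 16502/57 - 222*2/105*(-1/42962) = 16502/57 - 148/35*(-1/42962) = 16502/57 + 74/751835 = 12406785388/42854595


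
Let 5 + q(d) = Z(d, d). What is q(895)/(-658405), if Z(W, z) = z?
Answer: -178/131681 ≈ -0.0013518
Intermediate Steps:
q(d) = -5 + d
q(895)/(-658405) = (-5 + 895)/(-658405) = 890*(-1/658405) = -178/131681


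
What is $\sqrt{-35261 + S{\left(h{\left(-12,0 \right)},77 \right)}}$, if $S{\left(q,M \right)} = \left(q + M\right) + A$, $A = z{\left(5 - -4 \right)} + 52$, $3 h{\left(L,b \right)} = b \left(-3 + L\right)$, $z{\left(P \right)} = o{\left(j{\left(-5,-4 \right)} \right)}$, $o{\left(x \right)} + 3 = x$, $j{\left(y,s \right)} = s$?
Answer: $i \sqrt{35139} \approx 187.45 i$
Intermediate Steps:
$o{\left(x \right)} = -3 + x$
$z{\left(P \right)} = -7$ ($z{\left(P \right)} = -3 - 4 = -7$)
$h{\left(L,b \right)} = \frac{b \left(-3 + L\right)}{3}$
$A = 45$ ($A = -7 + 52 = 45$)
$S{\left(q,M \right)} = 45 + M + q$ ($S{\left(q,M \right)} = \left(q + M\right) + 45 = \left(M + q\right) + 45 = 45 + M + q$)
$\sqrt{-35261 + S{\left(h{\left(-12,0 \right)},77 \right)}} = \sqrt{-35261 + \left(45 + 77 + \frac{1}{3} \cdot 0 \left(-3 - 12\right)\right)} = \sqrt{-35261 + \left(45 + 77 + \frac{1}{3} \cdot 0 \left(-15\right)\right)} = \sqrt{-35261 + \left(45 + 77 + 0\right)} = \sqrt{-35261 + 122} = \sqrt{-35139} = i \sqrt{35139}$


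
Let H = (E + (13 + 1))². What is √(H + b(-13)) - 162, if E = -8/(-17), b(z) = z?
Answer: -162 + √56759/17 ≈ -147.99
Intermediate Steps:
E = 8/17 (E = -8*(-1/17) = 8/17 ≈ 0.47059)
H = 60516/289 (H = (8/17 + (13 + 1))² = (8/17 + 14)² = (246/17)² = 60516/289 ≈ 209.40)
√(H + b(-13)) - 162 = √(60516/289 - 13) - 162 = √(56759/289) - 162 = √56759/17 - 162 = -162 + √56759/17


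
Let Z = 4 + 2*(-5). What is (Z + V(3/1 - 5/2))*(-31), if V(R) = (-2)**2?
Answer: 62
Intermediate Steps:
Z = -6 (Z = 4 - 10 = -6)
V(R) = 4
(Z + V(3/1 - 5/2))*(-31) = (-6 + 4)*(-31) = -2*(-31) = 62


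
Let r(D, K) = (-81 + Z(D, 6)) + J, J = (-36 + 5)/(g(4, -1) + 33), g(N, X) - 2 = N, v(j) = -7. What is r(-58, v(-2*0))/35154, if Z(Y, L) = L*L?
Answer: -893/685503 ≈ -0.0013027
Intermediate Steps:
g(N, X) = 2 + N
Z(Y, L) = L²
J = -31/39 (J = (-36 + 5)/((2 + 4) + 33) = -31/(6 + 33) = -31/39 ≈ -0.79487)
r(D, K) = -1786/39 (r(D, K) = (-81 + 6²) - 31/39 = (-81 + 36) - 31/39 = -45 - 31/39 = -1786/39)
r(-58, v(-2*0))/35154 = -1786/39/35154 = -1786/39*1/35154 = -893/685503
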